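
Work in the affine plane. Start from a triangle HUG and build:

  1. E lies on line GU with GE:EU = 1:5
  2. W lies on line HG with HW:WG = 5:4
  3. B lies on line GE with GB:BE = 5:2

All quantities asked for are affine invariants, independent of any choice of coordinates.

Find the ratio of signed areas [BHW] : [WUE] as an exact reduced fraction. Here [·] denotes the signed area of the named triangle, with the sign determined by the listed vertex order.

[BHW]:[WUE] = -5/28

Work in coordinates with H = (0, 0), U = (1, 0), G = (0, 1).
1. E lies on line GU with GE:EU = 1:5 ⇒ E = (1/6, 5/6)
2. W lies on line HG with HW:WG = 5:4 ⇒ W = (0, 5/9)
3. B lies on line GE with GB:BE = 5:2 ⇒ B = (5/42, 37/42)
2·[BHW] = -25/378, 2·[WUE] = 10/27
[BHW]:[WUE] = -25/378:10/27 = -5/28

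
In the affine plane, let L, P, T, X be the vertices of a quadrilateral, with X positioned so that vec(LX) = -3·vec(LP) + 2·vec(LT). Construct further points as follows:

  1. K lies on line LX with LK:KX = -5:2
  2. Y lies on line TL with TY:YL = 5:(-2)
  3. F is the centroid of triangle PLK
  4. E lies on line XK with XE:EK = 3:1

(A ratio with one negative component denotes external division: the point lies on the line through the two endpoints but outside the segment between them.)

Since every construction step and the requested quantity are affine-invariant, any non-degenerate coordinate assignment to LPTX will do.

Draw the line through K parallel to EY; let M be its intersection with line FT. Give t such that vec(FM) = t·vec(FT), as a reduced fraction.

Choose coordinates L = (0, 0), P = (1, 0), T = (0, 1), X = (-3, 2).
1. K lies on line LX with LK:KX = -5:2 ⇒ K = (-5, 10/3)
2. Y lies on line TL with TY:YL = 5:(-2) ⇒ Y = (0, -2/3)
3. F is the centroid of triangle PLK ⇒ F = (-4/3, 10/9)
4. E lies on line XK with XE:EK = 3:1 ⇒ E = (-9/2, 3)
through K parallel to EY: direction (9/2, -11/3); meets FT at M = (-188/79, 284/237)
M = F + t·(T−F) with t = -62/79

t = -62/79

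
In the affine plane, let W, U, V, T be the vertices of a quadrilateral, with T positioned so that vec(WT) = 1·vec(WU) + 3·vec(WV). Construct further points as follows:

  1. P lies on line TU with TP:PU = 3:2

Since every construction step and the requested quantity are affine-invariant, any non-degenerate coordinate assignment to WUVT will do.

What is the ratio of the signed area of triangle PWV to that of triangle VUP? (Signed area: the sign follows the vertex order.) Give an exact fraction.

Choose coordinates W = (0, 0), U = (1, 0), V = (0, 1), T = (1, 3).
1. P lies on line TU with TP:PU = 3:2 ⇒ P = (1, 6/5)
2·[PWV] = -1, 2·[VUP] = 6/5
[PWV]:[VUP] = -1:6/5 = -5/6

[PWV]:[VUP] = -5/6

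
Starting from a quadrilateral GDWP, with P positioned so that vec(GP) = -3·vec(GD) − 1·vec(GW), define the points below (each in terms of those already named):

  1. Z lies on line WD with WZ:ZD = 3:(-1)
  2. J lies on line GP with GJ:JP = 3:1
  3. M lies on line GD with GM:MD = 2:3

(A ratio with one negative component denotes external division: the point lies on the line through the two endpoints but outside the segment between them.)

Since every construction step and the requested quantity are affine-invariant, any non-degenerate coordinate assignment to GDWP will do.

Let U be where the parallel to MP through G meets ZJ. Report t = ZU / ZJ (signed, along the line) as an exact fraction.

t = 32/29

Set G = (0, 0), D = (1, 0), W = (0, 1), P = (-3, -1); any affine frame gives the same invariant.
1. Z lies on line WD with WZ:ZD = 3:(-1) ⇒ Z = (3/2, -1/2)
2. J lies on line GP with GJ:JP = 3:1 ⇒ J = (-9/4, -3/4)
3. M lies on line GD with GM:MD = 2:3 ⇒ M = (2/5, 0)
through G parallel to MP: direction (-17/5, -1); meets ZJ at U = (-153/58, -45/58)
U = Z + t·(J−Z) with t = 32/29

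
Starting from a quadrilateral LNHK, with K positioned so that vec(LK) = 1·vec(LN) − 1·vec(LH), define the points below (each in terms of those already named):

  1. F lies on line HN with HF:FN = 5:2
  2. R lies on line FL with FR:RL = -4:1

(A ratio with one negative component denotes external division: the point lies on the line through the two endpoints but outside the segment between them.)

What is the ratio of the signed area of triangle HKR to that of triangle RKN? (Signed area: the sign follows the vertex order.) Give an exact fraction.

Choose coordinates L = (0, 0), N = (1, 0), H = (0, 1), K = (1, -1).
1. F lies on line HN with HF:FN = 5:2 ⇒ F = (5/7, 2/7)
2. R lies on line FL with FR:RL = -4:1 ⇒ R = (-5/21, -2/21)
2·[HKR] = -11/7, 2·[RKN] = 26/21
[HKR]:[RKN] = -11/7:26/21 = -33/26

[HKR]:[RKN] = -33/26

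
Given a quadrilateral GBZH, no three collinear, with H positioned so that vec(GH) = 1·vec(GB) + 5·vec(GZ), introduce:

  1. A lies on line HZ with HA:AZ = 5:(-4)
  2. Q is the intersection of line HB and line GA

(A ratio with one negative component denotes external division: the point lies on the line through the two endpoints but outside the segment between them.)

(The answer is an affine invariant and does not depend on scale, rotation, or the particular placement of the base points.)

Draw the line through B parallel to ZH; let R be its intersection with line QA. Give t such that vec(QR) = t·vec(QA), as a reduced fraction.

t = -3

Choose coordinates G = (0, 0), B = (1, 0), Z = (0, 1), H = (1, 5).
1. A lies on line HZ with HA:AZ = 5:(-4) ⇒ A = (-4, -15)
2. Q is the intersection of line HB and line GA ⇒ Q = (1, 15/4)
through B parallel to ZH: direction (1, 4); meets QA at R = (16, 60)
R = Q + t·(A−Q) with t = -3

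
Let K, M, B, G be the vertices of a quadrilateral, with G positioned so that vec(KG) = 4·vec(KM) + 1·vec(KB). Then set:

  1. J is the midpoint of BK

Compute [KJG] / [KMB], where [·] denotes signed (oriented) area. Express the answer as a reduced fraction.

Assign K = (0, 0), M = (1, 0), B = (0, 1), G = (4, 1) — the answer is frame-independent, so this choice is without loss of generality.
1. J is the midpoint of BK ⇒ J = (0, 1/2)
2·[KJG] = -2, 2·[KMB] = 1
[KJG]:[KMB] = -2:1 = -2

[KJG]:[KMB] = -2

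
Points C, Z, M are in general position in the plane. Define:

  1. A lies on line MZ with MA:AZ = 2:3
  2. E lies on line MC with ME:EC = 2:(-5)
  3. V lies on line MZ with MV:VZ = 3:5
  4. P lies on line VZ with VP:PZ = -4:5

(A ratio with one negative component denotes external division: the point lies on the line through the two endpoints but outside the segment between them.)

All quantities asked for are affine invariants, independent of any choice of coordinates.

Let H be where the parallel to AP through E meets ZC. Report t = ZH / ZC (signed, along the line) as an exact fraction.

t = -2/3

Set C = (0, 0), Z = (1, 0), M = (0, 1); any affine frame gives the same invariant.
1. A lies on line MZ with MA:AZ = 2:3 ⇒ A = (2/5, 3/5)
2. E lies on line MC with ME:EC = 2:(-5) ⇒ E = (0, 5/3)
3. V lies on line MZ with MV:VZ = 3:5 ⇒ V = (3/8, 5/8)
4. P lies on line VZ with VP:PZ = -4:5 ⇒ P = (-17/8, 25/8)
through E parallel to AP: direction (-101/40, 101/40); meets ZC at H = (5/3, 0)
H = Z + t·(C−Z) with t = -2/3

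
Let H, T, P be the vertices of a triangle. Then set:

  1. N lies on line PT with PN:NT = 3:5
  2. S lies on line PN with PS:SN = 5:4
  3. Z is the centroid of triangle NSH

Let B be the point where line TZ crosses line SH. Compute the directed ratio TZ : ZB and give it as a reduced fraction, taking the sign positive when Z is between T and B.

TZ:ZB = 53/4

Assign H = (0, 0), T = (1, 0), P = (0, 1) — the answer is frame-independent, so this choice is without loss of generality.
1. N lies on line PT with PN:NT = 3:5 ⇒ N = (3/8, 5/8)
2. S lies on line PN with PS:SN = 5:4 ⇒ S = (5/24, 19/24)
3. Z is the centroid of triangle NSH ⇒ Z = (7/36, 17/36)
line TZ meets SH at B = (85/636, 323/636)
Z = T + t·(B−T) with t = 53/57, so TZ:ZB = 53/57:4/57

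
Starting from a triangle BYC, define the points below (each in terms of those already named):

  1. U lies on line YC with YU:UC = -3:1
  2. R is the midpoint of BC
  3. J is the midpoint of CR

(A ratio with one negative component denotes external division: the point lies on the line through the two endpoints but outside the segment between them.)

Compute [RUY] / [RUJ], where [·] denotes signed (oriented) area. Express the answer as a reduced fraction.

Assign B = (0, 0), Y = (1, 0), C = (0, 1) — the answer is frame-independent, so this choice is without loss of generality.
1. U lies on line YC with YU:UC = -3:1 ⇒ U = (-1/2, 3/2)
2. R is the midpoint of BC ⇒ R = (0, 1/2)
3. J is the midpoint of CR ⇒ J = (0, 3/4)
2·[RUY] = -3/4, 2·[RUJ] = -1/8
[RUY]:[RUJ] = -3/4:-1/8 = 6

[RUY]:[RUJ] = 6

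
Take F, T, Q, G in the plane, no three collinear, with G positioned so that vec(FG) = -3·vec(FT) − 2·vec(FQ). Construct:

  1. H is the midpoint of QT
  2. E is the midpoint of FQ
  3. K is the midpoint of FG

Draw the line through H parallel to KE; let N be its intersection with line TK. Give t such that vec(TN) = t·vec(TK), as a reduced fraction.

Set F = (0, 0), T = (1, 0), Q = (0, 1), G = (-3, -2); any affine frame gives the same invariant.
1. H is the midpoint of QT ⇒ H = (1/2, 1/2)
2. E is the midpoint of FQ ⇒ E = (0, 1/2)
3. K is the midpoint of FG ⇒ K = (-3/2, -1)
through H parallel to KE: direction (3/2, 3/2); meets TK at N = (-2/3, -2/3)
N = T + t·(K−T) with t = 2/3

t = 2/3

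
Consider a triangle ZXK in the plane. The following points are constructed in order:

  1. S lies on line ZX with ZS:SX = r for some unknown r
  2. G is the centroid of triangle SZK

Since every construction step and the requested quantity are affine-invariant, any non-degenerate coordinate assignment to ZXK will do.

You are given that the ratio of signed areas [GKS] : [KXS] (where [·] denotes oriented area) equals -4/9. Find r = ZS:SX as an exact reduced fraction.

r = -4/3

Set Z = (0, 0), X = (1, 0), K = (0, 1); any affine frame gives the same invariant.
1. With ZS:SX = r, write λ = r/(r+1) so S = Z + λ·(X−Z); S is affine-linear in λ
2. G is the centroid of triangle SZK ⇒ G is an affine combination of earlier points and hence also affine-linear in λ
Every point depending on S is an affine combination of S and λ-independent points, so each such coordinate is linear in λ; the λ² term in each signed area is a multiple of (X−Z)×(X−Z) = 0, so 2·[GKS] and 2·[KXS] are each linear in λ. Evaluating at λ=0 and λ=1:
  2·[GKS] = -1/3·λ,   2·[KXS] = λ − 1
So [GKS]:[KXS] = (-1/3·λ) / (λ − 1). Setting this equal to -4/9:
  -1/3·λ = -4/9·(λ − 1)  ⇒  λ = 4
Then r = λ/(1−λ) = (4)/(-3) = -4/3. Check: with r = -4/3, S = (4, 0) and [GKS]:[KXS] = -4/9 as required.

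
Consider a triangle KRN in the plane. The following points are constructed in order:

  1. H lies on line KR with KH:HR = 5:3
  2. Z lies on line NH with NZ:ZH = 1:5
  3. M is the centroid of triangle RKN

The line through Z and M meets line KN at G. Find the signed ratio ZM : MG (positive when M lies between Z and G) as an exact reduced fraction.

ZM:MG = -11/16

Work in coordinates with K = (0, 0), R = (1, 0), N = (0, 1).
1. H lies on line KR with KH:HR = 5:3 ⇒ H = (5/8, 0)
2. Z lies on line NH with NZ:ZH = 1:5 ⇒ Z = (5/48, 5/6)
3. M is the centroid of triangle RKN ⇒ M = (1/3, 1/3)
line ZM meets KN at G = (0, 35/33)
M = Z + t·(G−Z) with t = -11/5, so ZM:MG = -11/5:16/5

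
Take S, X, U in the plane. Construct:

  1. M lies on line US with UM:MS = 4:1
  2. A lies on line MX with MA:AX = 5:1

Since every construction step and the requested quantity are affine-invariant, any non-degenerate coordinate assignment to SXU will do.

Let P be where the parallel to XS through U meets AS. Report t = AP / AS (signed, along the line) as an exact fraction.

t = -29

Choose coordinates S = (0, 0), X = (1, 0), U = (0, 1).
1. M lies on line US with UM:MS = 4:1 ⇒ M = (0, 1/5)
2. A lies on line MX with MA:AX = 5:1 ⇒ A = (5/6, 1/30)
through U parallel to XS: direction (-1, 0); meets AS at P = (25, 1)
P = A + t·(S−A) with t = -29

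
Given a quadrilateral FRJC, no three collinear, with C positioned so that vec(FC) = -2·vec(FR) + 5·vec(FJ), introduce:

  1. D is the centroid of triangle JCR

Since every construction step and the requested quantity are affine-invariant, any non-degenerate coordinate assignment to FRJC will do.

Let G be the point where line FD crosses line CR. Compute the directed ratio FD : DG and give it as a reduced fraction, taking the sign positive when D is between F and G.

Set F = (0, 0), R = (1, 0), J = (0, 1), C = (-2, 5); any affine frame gives the same invariant.
1. D is the centroid of triangle JCR ⇒ D = (-1/3, 2)
line FD meets CR at G = (-5/13, 30/13)
D = F + t·(G−F) with t = 13/15, so FD:DG = 13/15:2/15

FD:DG = 13/2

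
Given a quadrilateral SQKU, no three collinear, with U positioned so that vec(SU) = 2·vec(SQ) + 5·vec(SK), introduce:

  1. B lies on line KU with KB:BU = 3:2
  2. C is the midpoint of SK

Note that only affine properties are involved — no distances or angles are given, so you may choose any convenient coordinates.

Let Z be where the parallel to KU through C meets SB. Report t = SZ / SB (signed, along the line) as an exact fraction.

Set S = (0, 0), Q = (1, 0), K = (0, 1), U = (2, 5); any affine frame gives the same invariant.
1. B lies on line KU with KB:BU = 3:2 ⇒ B = (6/5, 17/5)
2. C is the midpoint of SK ⇒ C = (0, 1/2)
through C parallel to KU: direction (2, 4); meets SB at Z = (3/5, 17/10)
Z = S + t·(B−S) with t = 1/2

t = 1/2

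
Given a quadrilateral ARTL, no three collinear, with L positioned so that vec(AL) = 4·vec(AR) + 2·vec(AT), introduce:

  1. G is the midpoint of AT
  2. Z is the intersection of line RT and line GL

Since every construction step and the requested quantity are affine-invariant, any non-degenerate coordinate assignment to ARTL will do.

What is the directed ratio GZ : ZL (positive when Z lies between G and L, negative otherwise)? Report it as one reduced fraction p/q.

GZ:ZL = 1/10

Work in coordinates with A = (0, 0), R = (1, 0), T = (0, 1), L = (4, 2).
1. G is the midpoint of AT ⇒ G = (0, 1/2)
2. Z is the intersection of line RT and line GL ⇒ Z = (4/11, 7/11)
Z = G + t·(L−G) with t = 1/11, so GZ:ZL = t:(1−t) = 1/11:10/11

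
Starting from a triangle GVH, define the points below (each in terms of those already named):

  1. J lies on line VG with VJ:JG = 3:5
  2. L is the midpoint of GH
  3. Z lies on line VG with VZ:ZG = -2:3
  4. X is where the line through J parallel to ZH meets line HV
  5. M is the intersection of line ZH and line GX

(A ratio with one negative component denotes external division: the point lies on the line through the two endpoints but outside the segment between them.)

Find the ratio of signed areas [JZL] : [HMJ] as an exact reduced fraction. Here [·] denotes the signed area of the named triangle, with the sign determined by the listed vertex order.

[JZL]:[HMJ] = -5/19

Work in coordinates with G = (0, 0), V = (1, 0), H = (0, 1).
1. J lies on line VG with VJ:JG = 3:5 ⇒ J = (5/8, 0)
2. L is the midpoint of GH ⇒ L = (0, 1/2)
3. Z lies on line VG with VZ:ZG = -2:3 ⇒ Z = (3, 0)
4. X is where the line through J parallel to ZH meets line HV ⇒ X = (19/16, -3/16)
5. M is the intersection of line ZH and line GX ⇒ M = (57/10, -9/10)
2·[JZL] = 19/16, 2·[HMJ] = -361/80
[JZL]:[HMJ] = 19/16:-361/80 = -5/19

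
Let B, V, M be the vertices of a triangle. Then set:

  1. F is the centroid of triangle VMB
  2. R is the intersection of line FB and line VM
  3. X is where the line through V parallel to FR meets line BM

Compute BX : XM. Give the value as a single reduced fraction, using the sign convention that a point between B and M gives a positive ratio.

Set B = (0, 0), V = (1, 0), M = (0, 1); any affine frame gives the same invariant.
1. F is the centroid of triangle VMB ⇒ F = (1/3, 1/3)
2. R is the intersection of line FB and line VM ⇒ R = (1/2, 1/2)
3. X is where the line through V parallel to FR meets line BM ⇒ X = (0, -1)
X = B + t·(M−B) with t = -1, so BX:XM = t:(1−t) = -1:2

BX:XM = -1/2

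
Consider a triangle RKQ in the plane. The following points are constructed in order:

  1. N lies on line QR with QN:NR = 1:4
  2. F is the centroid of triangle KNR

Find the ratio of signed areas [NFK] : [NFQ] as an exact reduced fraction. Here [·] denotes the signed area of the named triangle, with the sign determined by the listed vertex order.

Work in coordinates with R = (0, 0), K = (1, 0), Q = (0, 1).
1. N lies on line QR with QN:NR = 1:4 ⇒ N = (0, 4/5)
2. F is the centroid of triangle KNR ⇒ F = (1/3, 4/15)
2·[NFK] = 4/15, 2·[NFQ] = 1/15
[NFK]:[NFQ] = 4/15:1/15 = 4

[NFK]:[NFQ] = 4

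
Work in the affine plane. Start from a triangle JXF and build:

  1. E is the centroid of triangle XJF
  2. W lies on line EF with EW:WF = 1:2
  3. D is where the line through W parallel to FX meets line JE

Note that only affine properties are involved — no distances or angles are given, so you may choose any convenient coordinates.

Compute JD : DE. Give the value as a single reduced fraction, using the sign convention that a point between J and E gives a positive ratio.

JD:DE = -7

Set J = (0, 0), X = (1, 0), F = (0, 1); any affine frame gives the same invariant.
1. E is the centroid of triangle XJF ⇒ E = (1/3, 1/3)
2. W lies on line EF with EW:WF = 1:2 ⇒ W = (2/9, 5/9)
3. D is where the line through W parallel to FX meets line JE ⇒ D = (7/18, 7/18)
D = J + t·(E−J) with t = 7/6, so JD:DE = t:(1−t) = 7/6:-1/6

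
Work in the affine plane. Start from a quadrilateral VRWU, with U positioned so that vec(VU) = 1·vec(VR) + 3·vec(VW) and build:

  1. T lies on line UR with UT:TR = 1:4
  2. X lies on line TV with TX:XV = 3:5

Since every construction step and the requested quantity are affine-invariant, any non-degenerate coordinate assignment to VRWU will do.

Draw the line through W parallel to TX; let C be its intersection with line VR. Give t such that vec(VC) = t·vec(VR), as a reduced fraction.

t = -5/12

Set V = (0, 0), R = (1, 0), W = (0, 1), U = (1, 3); any affine frame gives the same invariant.
1. T lies on line UR with UT:TR = 1:4 ⇒ T = (1, 12/5)
2. X lies on line TV with TX:XV = 3:5 ⇒ X = (5/8, 3/2)
through W parallel to TX: direction (-3/8, -9/10); meets VR at C = (-5/12, 0)
C = V + t·(R−V) with t = -5/12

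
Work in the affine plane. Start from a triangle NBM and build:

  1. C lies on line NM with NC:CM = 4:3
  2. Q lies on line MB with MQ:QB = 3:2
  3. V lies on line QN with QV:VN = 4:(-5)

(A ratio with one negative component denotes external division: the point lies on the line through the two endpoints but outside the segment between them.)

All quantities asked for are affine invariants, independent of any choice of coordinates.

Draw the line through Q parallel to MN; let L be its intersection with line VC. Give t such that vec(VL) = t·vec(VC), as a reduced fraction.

Assign N = (0, 0), B = (1, 0), M = (0, 1) — the answer is frame-independent, so this choice is without loss of generality.
1. C lies on line NM with NC:CM = 4:3 ⇒ C = (0, 4/7)
2. Q lies on line MB with MQ:QB = 3:2 ⇒ Q = (3/5, 2/5)
3. V lies on line QN with QV:VN = 4:(-5) ⇒ V = (3, 2)
through Q parallel to MN: direction (0, -1); meets VC at L = (3/5, 6/7)
L = V + t·(C−V) with t = 4/5

t = 4/5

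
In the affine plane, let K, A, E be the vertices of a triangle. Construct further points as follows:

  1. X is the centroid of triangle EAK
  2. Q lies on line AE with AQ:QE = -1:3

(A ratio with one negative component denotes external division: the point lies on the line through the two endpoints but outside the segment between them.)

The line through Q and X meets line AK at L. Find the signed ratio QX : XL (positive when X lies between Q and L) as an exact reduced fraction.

QX:XL = -5/2

Choose coordinates K = (0, 0), A = (1, 0), E = (0, 1).
1. X is the centroid of triangle EAK ⇒ X = (1/3, 1/3)
2. Q lies on line AE with AQ:QE = -1:3 ⇒ Q = (3/2, -1/2)
line QX meets AK at L = (4/5, 0)
X = Q + t·(L−Q) with t = 5/3, so QX:XL = 5/3:-2/3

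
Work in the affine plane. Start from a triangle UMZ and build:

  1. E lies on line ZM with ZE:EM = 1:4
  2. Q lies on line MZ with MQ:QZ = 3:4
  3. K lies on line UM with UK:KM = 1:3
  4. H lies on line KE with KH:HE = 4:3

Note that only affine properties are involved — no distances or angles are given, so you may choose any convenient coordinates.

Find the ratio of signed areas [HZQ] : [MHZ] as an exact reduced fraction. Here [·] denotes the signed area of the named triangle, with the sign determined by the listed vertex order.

[HZQ]:[MHZ] = 4/7

Set U = (0, 0), M = (1, 0), Z = (0, 1); any affine frame gives the same invariant.
1. E lies on line ZM with ZE:EM = 1:4 ⇒ E = (1/5, 4/5)
2. Q lies on line MZ with MQ:QZ = 3:4 ⇒ Q = (4/7, 3/7)
3. K lies on line UM with UK:KM = 1:3 ⇒ K = (1/4, 0)
4. H lies on line KE with KH:HE = 4:3 ⇒ H = (31/140, 16/35)
2·[HZQ] = -9/49, 2·[MHZ] = -9/28
[HZQ]:[MHZ] = -9/49:-9/28 = 4/7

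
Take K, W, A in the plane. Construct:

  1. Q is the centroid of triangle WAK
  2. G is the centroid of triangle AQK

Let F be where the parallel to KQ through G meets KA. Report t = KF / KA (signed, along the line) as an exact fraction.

Assign K = (0, 0), W = (1, 0), A = (0, 1) — the answer is frame-independent, so this choice is without loss of generality.
1. Q is the centroid of triangle WAK ⇒ Q = (1/3, 1/3)
2. G is the centroid of triangle AQK ⇒ G = (1/9, 4/9)
through G parallel to KQ: direction (1/3, 1/3); meets KA at F = (0, 1/3)
F = K + t·(A−K) with t = 1/3

t = 1/3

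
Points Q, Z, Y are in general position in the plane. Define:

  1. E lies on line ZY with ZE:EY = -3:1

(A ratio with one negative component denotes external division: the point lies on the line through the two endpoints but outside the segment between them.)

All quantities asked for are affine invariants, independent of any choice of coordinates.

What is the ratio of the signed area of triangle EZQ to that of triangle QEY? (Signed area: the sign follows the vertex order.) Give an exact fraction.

[EZQ]:[QEY] = 3

Choose coordinates Q = (0, 0), Z = (1, 0), Y = (0, 1).
1. E lies on line ZY with ZE:EY = -3:1 ⇒ E = (-1/2, 3/2)
2·[EZQ] = -3/2, 2·[QEY] = -1/2
[EZQ]:[QEY] = -3/2:-1/2 = 3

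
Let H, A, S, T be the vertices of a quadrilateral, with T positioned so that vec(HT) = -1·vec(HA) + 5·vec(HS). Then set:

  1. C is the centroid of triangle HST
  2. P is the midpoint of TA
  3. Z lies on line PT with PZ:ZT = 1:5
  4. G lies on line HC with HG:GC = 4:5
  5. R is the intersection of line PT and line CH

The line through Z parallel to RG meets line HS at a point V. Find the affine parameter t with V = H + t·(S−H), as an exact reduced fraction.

t = 23/12

Set H = (0, 0), A = (1, 0), S = (0, 1), T = (-1, 5); any affine frame gives the same invariant.
1. C is the centroid of triangle HST ⇒ C = (-1/3, 2)
2. P is the midpoint of TA ⇒ P = (0, 5/2)
3. Z lies on line PT with PZ:ZT = 1:5 ⇒ Z = (-1/6, 35/12)
4. G lies on line HC with HG:GC = 4:5 ⇒ G = (-4/27, 8/9)
5. R is the intersection of line PT and line CH ⇒ R = (-5/7, 30/7)
through Z parallel to RG: direction (107/189, -214/63); meets HS at V = (0, 23/12)
V = H + t·(S−H) with t = 23/12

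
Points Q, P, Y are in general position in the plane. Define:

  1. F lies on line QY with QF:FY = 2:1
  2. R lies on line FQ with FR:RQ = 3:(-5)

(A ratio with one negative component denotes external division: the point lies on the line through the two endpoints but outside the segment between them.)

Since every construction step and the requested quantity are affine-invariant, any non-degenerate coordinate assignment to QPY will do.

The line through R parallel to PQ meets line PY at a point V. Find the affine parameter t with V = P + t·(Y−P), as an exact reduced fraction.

t = 5/3

Set Q = (0, 0), P = (1, 0), Y = (0, 1); any affine frame gives the same invariant.
1. F lies on line QY with QF:FY = 2:1 ⇒ F = (0, 2/3)
2. R lies on line FQ with FR:RQ = 3:(-5) ⇒ R = (0, 5/3)
through R parallel to PQ: direction (-1, 0); meets PY at V = (-2/3, 5/3)
V = P + t·(Y−P) with t = 5/3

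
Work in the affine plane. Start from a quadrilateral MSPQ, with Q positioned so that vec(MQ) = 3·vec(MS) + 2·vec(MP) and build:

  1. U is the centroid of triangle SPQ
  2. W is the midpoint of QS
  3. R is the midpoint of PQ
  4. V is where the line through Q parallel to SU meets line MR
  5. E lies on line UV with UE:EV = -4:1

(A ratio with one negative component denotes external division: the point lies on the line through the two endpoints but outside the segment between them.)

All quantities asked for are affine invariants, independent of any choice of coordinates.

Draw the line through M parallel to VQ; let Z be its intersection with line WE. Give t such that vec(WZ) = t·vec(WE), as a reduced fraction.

t = -3/2

Choose coordinates M = (0, 0), S = (1, 0), P = (0, 1), Q = (3, 2).
1. U is the centroid of triangle SPQ ⇒ U = (4/3, 1)
2. W is the midpoint of QS ⇒ W = (2, 1)
3. R is the midpoint of PQ ⇒ R = (3/2, 3/2)
4. V is where the line through Q parallel to SU meets line MR ⇒ V = (7/2, 7/2)
5. E lies on line UV with UE:EV = -4:1 ⇒ E = (38/9, 13/3)
through M parallel to VQ: direction (-1/2, -3/2); meets WE at Z = (-4/3, -4)
Z = W + t·(E−W) with t = -3/2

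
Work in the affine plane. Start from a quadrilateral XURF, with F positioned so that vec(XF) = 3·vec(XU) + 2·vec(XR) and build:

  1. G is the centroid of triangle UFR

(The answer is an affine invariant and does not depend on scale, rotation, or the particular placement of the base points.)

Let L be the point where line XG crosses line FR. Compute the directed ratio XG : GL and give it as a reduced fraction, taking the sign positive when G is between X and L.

XG:GL = 5/4

Choose coordinates X = (0, 0), U = (1, 0), R = (0, 1), F = (3, 2).
1. G is the centroid of triangle UFR ⇒ G = (4/3, 1)
line XG meets FR at L = (12/5, 9/5)
G = X + t·(L−X) with t = 5/9, so XG:GL = 5/9:4/9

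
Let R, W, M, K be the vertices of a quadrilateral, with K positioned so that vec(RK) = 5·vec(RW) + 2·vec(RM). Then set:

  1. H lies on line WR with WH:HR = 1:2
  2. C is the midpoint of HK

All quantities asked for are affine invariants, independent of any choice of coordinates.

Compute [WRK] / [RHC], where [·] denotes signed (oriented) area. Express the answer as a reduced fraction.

Assign R = (0, 0), W = (1, 0), M = (0, 1), K = (5, 2) — the answer is frame-independent, so this choice is without loss of generality.
1. H lies on line WR with WH:HR = 1:2 ⇒ H = (2/3, 0)
2. C is the midpoint of HK ⇒ C = (17/6, 1)
2·[WRK] = -2, 2·[RHC] = 2/3
[WRK]:[RHC] = -2:2/3 = -3

[WRK]:[RHC] = -3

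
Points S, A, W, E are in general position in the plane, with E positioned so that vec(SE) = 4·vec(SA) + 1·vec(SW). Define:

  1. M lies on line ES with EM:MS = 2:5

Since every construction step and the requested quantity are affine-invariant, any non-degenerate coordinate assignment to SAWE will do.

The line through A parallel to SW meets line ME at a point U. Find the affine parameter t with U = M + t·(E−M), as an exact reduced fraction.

Assign S = (0, 0), A = (1, 0), W = (0, 1), E = (4, 1) — the answer is frame-independent, so this choice is without loss of generality.
1. M lies on line ES with EM:MS = 2:5 ⇒ M = (20/7, 5/7)
through A parallel to SW: direction (0, 1); meets ME at U = (1, 1/4)
U = M + t·(E−M) with t = -13/8

t = -13/8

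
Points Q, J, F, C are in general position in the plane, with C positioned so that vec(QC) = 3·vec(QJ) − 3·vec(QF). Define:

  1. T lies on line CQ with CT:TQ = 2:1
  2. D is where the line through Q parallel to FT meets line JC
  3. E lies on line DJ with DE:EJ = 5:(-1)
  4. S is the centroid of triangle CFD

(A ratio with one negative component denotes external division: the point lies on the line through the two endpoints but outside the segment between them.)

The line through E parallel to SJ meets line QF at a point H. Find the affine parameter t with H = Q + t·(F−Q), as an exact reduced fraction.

t = 7/6

Assign Q = (0, 0), J = (1, 0), F = (0, 1), C = (3, -3) — the answer is frame-independent, so this choice is without loss of generality.
1. T lies on line CQ with CT:TQ = 2:1 ⇒ T = (1, -1)
2. D is where the line through Q parallel to FT meets line JC ⇒ D = (-3, 6)
3. E lies on line DJ with DE:EJ = 5:(-1) ⇒ E = (2, -3/2)
4. S is the centroid of triangle CFD ⇒ S = (0, 4/3)
through E parallel to SJ: direction (1, -4/3); meets QF at H = (0, 7/6)
H = Q + t·(F−Q) with t = 7/6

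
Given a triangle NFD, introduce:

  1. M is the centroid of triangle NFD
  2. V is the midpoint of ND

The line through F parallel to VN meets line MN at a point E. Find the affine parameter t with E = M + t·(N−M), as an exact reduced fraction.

Choose coordinates N = (0, 0), F = (1, 0), D = (0, 1).
1. M is the centroid of triangle NFD ⇒ M = (1/3, 1/3)
2. V is the midpoint of ND ⇒ V = (0, 1/2)
through F parallel to VN: direction (0, -1/2); meets MN at E = (1, 1)
E = M + t·(N−M) with t = -2

t = -2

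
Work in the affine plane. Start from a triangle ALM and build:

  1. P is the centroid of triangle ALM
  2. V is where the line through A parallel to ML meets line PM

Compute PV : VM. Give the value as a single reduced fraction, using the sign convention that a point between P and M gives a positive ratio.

PV:VM = -2/3

Assign A = (0, 0), L = (1, 0), M = (0, 1) — the answer is frame-independent, so this choice is without loss of generality.
1. P is the centroid of triangle ALM ⇒ P = (1/3, 1/3)
2. V is where the line through A parallel to ML meets line PM ⇒ V = (1, -1)
V = P + t·(M−P) with t = -2, so PV:VM = t:(1−t) = -2:3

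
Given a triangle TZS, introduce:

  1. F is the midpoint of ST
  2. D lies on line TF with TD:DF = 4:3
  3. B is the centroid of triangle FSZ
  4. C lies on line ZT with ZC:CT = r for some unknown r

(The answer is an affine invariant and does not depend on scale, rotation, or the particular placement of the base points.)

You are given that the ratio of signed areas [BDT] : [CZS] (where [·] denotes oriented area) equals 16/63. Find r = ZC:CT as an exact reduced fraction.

r = 3/5

Choose coordinates T = (0, 0), Z = (1, 0), S = (0, 1).
1. F is the midpoint of ST ⇒ F = (0, 1/2)
2. D lies on line TF with TD:DF = 4:3 ⇒ D = (0, 2/7)
3. B is the centroid of triangle FSZ ⇒ B = (1/3, 1/2)
4. With ZC:CT = r, write λ = r/(r+1) so C = Z + λ·(T−Z); C is affine-linear in λ
Every point depending on C is an affine combination of C and λ-independent points, so each such coordinate is linear in λ; the λ² term in each signed area is a multiple of (T−Z)×(T−Z) = 0, so 2·[BDT] and 2·[CZS] are each linear in λ. Evaluating at λ=0 and λ=1:
  2·[BDT] = 2/21,   2·[CZS] = λ
So [BDT]:[CZS] = (2/21) / (λ). Setting this equal to 16/63:
  2/21 = 16/63·(λ)  ⇒  λ = 3/8
Then r = λ/(1−λ) = (3/8)/(5/8) = 3/5. Check: with r = 3/5, C = (5/8, 0) and [BDT]:[CZS] = 16/63 as required.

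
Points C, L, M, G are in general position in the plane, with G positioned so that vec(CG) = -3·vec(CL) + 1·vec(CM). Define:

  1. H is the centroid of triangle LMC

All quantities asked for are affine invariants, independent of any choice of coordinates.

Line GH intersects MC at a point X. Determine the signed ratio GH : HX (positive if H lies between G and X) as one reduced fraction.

GH:HX = -10

Choose coordinates C = (0, 0), L = (1, 0), M = (0, 1), G = (-3, 1).
1. H is the centroid of triangle LMC ⇒ H = (1/3, 1/3)
line GH meets MC at X = (0, 2/5)
H = G + t·(X−G) with t = 10/9, so GH:HX = 10/9:-1/9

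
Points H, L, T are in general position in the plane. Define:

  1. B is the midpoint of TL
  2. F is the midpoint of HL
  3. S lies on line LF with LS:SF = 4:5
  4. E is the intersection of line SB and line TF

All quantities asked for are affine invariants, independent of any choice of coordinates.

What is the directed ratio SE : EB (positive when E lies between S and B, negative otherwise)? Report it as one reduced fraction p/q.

Work in coordinates with H = (0, 0), L = (1, 0), T = (0, 1).
1. B is the midpoint of TL ⇒ B = (1/2, 1/2)
2. F is the midpoint of HL ⇒ F = (1/2, 0)
3. S lies on line LF with LS:SF = 4:5 ⇒ S = (7/9, 0)
4. E is the intersection of line SB and line TF ⇒ E = (-2, 5)
E = S + t·(B−S) with t = 10, so SE:EB = t:(1−t) = 10:-9

SE:EB = -10/9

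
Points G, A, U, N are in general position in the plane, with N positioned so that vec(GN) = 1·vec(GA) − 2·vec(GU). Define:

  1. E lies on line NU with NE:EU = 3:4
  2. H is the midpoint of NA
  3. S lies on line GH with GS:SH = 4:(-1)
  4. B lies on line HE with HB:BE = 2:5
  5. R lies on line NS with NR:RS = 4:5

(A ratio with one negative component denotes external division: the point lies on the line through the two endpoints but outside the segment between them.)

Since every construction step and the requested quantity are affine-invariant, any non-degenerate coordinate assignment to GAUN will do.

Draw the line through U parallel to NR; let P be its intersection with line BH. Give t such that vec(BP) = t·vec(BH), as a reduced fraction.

Assign G = (0, 0), A = (1, 0), U = (0, 1), N = (1, -2) — the answer is frame-independent, so this choice is without loss of generality.
1. E lies on line NU with NE:EU = 3:4 ⇒ E = (4/7, -5/7)
2. H is the midpoint of NA ⇒ H = (1, -1)
3. S lies on line GH with GS:SH = 4:(-1) ⇒ S = (4/3, -4/3)
4. B lies on line HE with HB:BE = 2:5 ⇒ B = (43/49, -45/49)
5. R lies on line NS with NR:RS = 4:5 ⇒ R = (31/27, -46/27)
through U parallel to NR: direction (4/27, 8/27); meets BH at P = (-1/2, 0)
P = B + t·(H−B) with t = -45/4

t = -45/4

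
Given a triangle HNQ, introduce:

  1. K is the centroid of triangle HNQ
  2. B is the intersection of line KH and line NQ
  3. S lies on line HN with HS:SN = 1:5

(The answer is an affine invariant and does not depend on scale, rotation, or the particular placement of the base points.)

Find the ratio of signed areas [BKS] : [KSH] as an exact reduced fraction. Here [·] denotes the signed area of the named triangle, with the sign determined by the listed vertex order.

[BKS]:[KSH] = -1/2

Assign H = (0, 0), N = (1, 0), Q = (0, 1) — the answer is frame-independent, so this choice is without loss of generality.
1. K is the centroid of triangle HNQ ⇒ K = (1/3, 1/3)
2. B is the intersection of line KH and line NQ ⇒ B = (1/2, 1/2)
3. S lies on line HN with HS:SN = 1:5 ⇒ S = (1/6, 0)
2·[BKS] = 1/36, 2·[KSH] = -1/18
[BKS]:[KSH] = 1/36:-1/18 = -1/2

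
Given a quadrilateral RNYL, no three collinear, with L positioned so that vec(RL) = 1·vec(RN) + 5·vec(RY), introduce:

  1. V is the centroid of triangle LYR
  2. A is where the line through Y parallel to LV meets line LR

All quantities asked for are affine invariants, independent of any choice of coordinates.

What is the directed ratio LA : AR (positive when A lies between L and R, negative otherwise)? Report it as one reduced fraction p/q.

Work in coordinates with R = (0, 0), N = (1, 0), Y = (0, 1), L = (1, 5).
1. V is the centroid of triangle LYR ⇒ V = (1/3, 2)
2. A is where the line through Y parallel to LV meets line LR ⇒ A = (2, 10)
A = L + t·(R−L) with t = -1, so LA:AR = t:(1−t) = -1:2

LA:AR = -1/2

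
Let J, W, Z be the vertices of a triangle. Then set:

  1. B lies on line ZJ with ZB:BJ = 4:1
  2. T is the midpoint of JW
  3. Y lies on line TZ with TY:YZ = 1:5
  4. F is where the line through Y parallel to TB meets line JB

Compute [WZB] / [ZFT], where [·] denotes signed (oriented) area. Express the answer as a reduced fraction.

[WZB]:[ZFT] = 12/5

Work in coordinates with J = (0, 0), W = (1, 0), Z = (0, 1).
1. B lies on line ZJ with ZB:BJ = 4:1 ⇒ B = (0, 1/5)
2. T is the midpoint of JW ⇒ T = (1/2, 0)
3. Y lies on line TZ with TY:YZ = 1:5 ⇒ Y = (5/12, 1/6)
4. F is where the line through Y parallel to TB meets line JB ⇒ F = (0, 1/3)
2·[WZB] = 4/5, 2·[ZFT] = 1/3
[WZB]:[ZFT] = 4/5:1/3 = 12/5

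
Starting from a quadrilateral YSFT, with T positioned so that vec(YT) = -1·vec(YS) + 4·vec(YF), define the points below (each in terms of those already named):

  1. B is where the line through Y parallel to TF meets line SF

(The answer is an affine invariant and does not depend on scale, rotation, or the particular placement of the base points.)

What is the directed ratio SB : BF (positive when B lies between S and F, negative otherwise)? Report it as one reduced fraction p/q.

SB:BF = -3

Assign Y = (0, 0), S = (1, 0), F = (0, 1), T = (-1, 4) — the answer is frame-independent, so this choice is without loss of generality.
1. B is where the line through Y parallel to TF meets line SF ⇒ B = (-1/2, 3/2)
B = S + t·(F−S) with t = 3/2, so SB:BF = t:(1−t) = 3/2:-1/2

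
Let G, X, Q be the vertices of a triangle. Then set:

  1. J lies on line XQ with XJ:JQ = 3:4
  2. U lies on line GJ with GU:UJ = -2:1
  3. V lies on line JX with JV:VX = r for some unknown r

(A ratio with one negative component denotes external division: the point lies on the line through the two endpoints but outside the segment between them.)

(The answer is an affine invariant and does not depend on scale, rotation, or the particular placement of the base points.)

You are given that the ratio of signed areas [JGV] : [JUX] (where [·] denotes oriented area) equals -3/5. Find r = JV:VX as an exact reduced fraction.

r = 3/2

Assign G = (0, 0), X = (1, 0), Q = (0, 1) — the answer is frame-independent, so this choice is without loss of generality.
1. J lies on line XQ with XJ:JQ = 3:4 ⇒ J = (4/7, 3/7)
2. U lies on line GJ with GU:UJ = -2:1 ⇒ U = (8/7, 6/7)
3. With JV:VX = r, write λ = r/(r+1) so V = J + λ·(X−J); V is affine-linear in λ
Every point depending on V is an affine combination of V and λ-independent points, so each such coordinate is linear in λ; the λ² term in each signed area is a multiple of (X−J)×(X−J) = 0, so 2·[JGV] and 2·[JUX] are each linear in λ. Evaluating at λ=0 and λ=1:
  2·[JGV] = 3/7·λ,   2·[JUX] = -3/7
So [JGV]:[JUX] = (3/7·λ) / (-3/7). Setting this equal to -3/5:
  3/7·λ = -3/5·(-3/7)  ⇒  λ = 3/5
Then r = λ/(1−λ) = (3/5)/(2/5) = 3/2. Check: with r = 3/2, V = (29/35, 6/35) and [JGV]:[JUX] = -3/5 as required.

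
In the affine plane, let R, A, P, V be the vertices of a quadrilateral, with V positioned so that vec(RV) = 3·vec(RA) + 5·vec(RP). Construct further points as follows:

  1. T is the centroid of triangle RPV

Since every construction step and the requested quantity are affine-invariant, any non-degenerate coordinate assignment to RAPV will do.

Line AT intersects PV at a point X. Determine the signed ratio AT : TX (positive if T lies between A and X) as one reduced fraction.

Work in coordinates with R = (0, 0), A = (1, 0), P = (0, 1), V = (3, 5).
1. T is the centroid of triangle RPV ⇒ T = (1, 2)
line AT meets PV at X = (1, 7/3)
T = A + t·(X−A) with t = 6/7, so AT:TX = 6/7:1/7

AT:TX = 6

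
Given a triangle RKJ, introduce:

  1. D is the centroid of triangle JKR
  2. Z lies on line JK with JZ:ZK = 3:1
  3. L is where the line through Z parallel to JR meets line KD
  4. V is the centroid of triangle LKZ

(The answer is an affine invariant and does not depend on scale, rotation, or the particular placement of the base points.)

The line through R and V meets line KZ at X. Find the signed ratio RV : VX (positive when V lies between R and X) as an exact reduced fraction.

Set R = (0, 0), K = (1, 0), J = (0, 1); any affine frame gives the same invariant.
1. D is the centroid of triangle JKR ⇒ D = (1/3, 1/3)
2. Z lies on line JK with JZ:ZK = 3:1 ⇒ Z = (3/4, 1/4)
3. L is where the line through Z parallel to JR meets line KD ⇒ L = (3/4, 1/8)
4. V is the centroid of triangle LKZ ⇒ V = (5/6, 1/8)
line RV meets KZ at X = (20/23, 3/23)
V = R + t·(X−R) with t = 23/24, so RV:VX = 23/24:1/24

RV:VX = 23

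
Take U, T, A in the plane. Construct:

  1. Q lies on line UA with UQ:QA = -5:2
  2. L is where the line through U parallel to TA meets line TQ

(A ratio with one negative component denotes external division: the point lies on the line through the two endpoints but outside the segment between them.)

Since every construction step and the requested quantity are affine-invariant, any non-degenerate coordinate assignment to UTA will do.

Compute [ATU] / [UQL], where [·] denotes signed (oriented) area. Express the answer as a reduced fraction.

Work in coordinates with U = (0, 0), T = (1, 0), A = (0, 1).
1. Q lies on line UA with UQ:QA = -5:2 ⇒ Q = (0, 5/3)
2. L is where the line through U parallel to TA meets line TQ ⇒ L = (5/2, -5/2)
2·[ATU] = -1, 2·[UQL] = -25/6
[ATU]:[UQL] = -1:-25/6 = 6/25

[ATU]:[UQL] = 6/25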